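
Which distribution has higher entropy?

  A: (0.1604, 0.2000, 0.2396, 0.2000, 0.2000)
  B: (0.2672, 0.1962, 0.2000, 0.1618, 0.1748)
A

Both distributions are close to uniform, making this a harder comparison.

H(A) = 2.3105 bits
H(B) = 2.2991 bits

The distribution closer to uniform has higher entropy.
Answer: A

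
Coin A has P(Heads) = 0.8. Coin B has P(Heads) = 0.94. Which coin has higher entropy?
A

For binary distributions, entropy is maximized at p=0.5 and decreases as p moves toward 0 or 1.

H(A) = H(0.8) = 0.7219 bits
H(B) = H(0.94) = 0.3274 bits

Distribution A (p=0.8) is closer to uniform (p=0.5), so it has higher entropy.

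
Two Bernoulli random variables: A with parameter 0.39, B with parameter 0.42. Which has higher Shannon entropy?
B

For binary distributions, entropy is maximized at p=0.5 and decreases as p moves toward 0 or 1.

H(A) = H(0.39) = 0.9648 bits
H(B) = H(0.42) = 0.9815 bits

Distribution B (p=0.42) is closer to uniform (p=0.5), so it has higher entropy.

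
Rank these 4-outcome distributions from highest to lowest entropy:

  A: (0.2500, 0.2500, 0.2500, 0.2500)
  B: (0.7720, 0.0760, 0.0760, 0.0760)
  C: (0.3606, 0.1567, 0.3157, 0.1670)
A > C > B

Key insight: Entropy is maximized by uniform distributions and minimized by concentrated distributions.

- Uniform distributions have maximum entropy log₂(4) = 2.0000 bits
- The more "peaked" or concentrated a distribution, the lower its entropy

Entropies:
  H(A) = 2.0000 bits
  H(B) = 1.1359 bits
  H(C) = 1.9060 bits

Ranking: A > C > B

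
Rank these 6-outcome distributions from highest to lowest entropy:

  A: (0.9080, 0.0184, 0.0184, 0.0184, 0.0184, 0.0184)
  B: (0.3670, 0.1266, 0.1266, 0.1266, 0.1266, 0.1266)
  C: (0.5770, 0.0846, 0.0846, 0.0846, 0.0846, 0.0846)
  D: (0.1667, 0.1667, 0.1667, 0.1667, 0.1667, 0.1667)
D > B > C > A

Key insight: Entropy is maximized by uniform distributions and minimized by concentrated distributions.

Entropies:
  H(A) = 0.6567 bits
  H(B) = 2.4181 bits
  H(C) = 1.9650 bits
  H(D) = 2.5850 bits

Ranking: D > B > C > A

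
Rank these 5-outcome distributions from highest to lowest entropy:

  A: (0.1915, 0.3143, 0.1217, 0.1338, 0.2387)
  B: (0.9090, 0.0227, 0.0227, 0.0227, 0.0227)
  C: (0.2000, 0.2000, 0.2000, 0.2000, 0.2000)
C > A > B

Key insight: Entropy is maximized by uniform distributions and minimized by concentrated distributions.

- Uniform distributions have maximum entropy log₂(5) = 2.3219 bits
- The more "peaked" or concentrated a distribution, the lower its entropy

Entropies:
  H(A) = 2.2329 bits
  H(B) = 0.6218 bits
  H(C) = 2.3219 bits

Ranking: C > A > B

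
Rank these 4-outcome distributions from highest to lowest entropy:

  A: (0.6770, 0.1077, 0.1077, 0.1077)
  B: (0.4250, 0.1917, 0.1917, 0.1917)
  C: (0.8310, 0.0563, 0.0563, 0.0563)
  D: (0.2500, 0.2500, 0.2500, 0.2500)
D > B > A > C

Key insight: Entropy is maximized by uniform distributions and minimized by concentrated distributions.

Entropies:
  H(A) = 1.4196 bits
  H(B) = 1.8951 bits
  H(C) = 0.9233 bits
  H(D) = 2.0000 bits

Ranking: D > B > A > C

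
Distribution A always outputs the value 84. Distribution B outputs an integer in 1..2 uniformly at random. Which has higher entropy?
B

A is deterministic, so H(A) = 0. B is uniform over 2 outcomes, so H(B) = log₂(2) = 1.000 bits. Any distribution with genuine randomness has higher entropy than a deterministic one.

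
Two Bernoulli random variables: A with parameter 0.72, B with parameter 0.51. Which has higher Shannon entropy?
B

For binary distributions, entropy is maximized at p=0.5 and decreases as p moves toward 0 or 1.

H(A) = H(0.72) = 0.8555 bits
H(B) = H(0.51) = 0.9997 bits

Distribution B (p=0.51) is closer to uniform (p=0.5), so it has higher entropy.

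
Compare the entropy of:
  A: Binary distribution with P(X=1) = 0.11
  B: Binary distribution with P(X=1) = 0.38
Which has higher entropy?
B

For binary distributions, entropy is maximized at p=0.5 and decreases as p moves toward 0 or 1.

H(A) = H(0.11) = 0.4999 bits
H(B) = H(0.38) = 0.9580 bits

Distribution B (p=0.38) is closer to uniform (p=0.5), so it has higher entropy.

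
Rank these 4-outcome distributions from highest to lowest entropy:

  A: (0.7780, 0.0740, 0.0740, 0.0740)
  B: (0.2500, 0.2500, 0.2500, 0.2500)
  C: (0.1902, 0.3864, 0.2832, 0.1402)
B > C > A

Key insight: Entropy is maximized by uniform distributions and minimized by concentrated distributions.

- Uniform distributions have maximum entropy log₂(4) = 2.0000 bits
- The more "peaked" or concentrated a distribution, the lower its entropy

Entropies:
  H(A) = 1.1157 bits
  H(B) = 2.0000 bits
  H(C) = 1.8984 bits

Ranking: B > C > A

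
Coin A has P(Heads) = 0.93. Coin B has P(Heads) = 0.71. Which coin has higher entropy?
B

For binary distributions, entropy is maximized at p=0.5 and decreases as p moves toward 0 or 1.

H(A) = H(0.93) = 0.3659 bits
H(B) = H(0.71) = 0.8687 bits

Distribution B (p=0.71) is closer to uniform (p=0.5), so it has higher entropy.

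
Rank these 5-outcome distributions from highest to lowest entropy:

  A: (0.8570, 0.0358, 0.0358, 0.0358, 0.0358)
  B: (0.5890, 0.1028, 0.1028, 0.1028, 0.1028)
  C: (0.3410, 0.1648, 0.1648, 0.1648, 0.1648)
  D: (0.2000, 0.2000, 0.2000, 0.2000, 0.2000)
D > C > B > A

Key insight: Entropy is maximized by uniform distributions and minimized by concentrated distributions.

Entropies:
  H(A) = 0.8780 bits
  H(B) = 1.7990 bits
  H(C) = 2.2438 bits
  H(D) = 2.3219 bits

Ranking: D > C > B > A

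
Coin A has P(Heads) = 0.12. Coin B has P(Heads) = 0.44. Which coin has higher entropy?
B

For binary distributions, entropy is maximized at p=0.5 and decreases as p moves toward 0 or 1.

H(A) = H(0.12) = 0.5294 bits
H(B) = H(0.44) = 0.9896 bits

Distribution B (p=0.44) is closer to uniform (p=0.5), so it has higher entropy.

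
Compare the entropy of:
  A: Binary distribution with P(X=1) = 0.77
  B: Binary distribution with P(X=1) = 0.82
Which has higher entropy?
A

For binary distributions, entropy is maximized at p=0.5 and decreases as p moves toward 0 or 1.

H(A) = H(0.77) = 0.7780 bits
H(B) = H(0.82) = 0.6801 bits

Distribution A (p=0.77) is closer to uniform (p=0.5), so it has higher entropy.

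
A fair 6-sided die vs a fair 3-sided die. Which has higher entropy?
6-sided die

Both are uniform distributions; for uniform over n outcomes, H = log₂(n). H(6-sided) = log₂(6) = 2.585 bits and H(3-sided) = log₂(3) = 1.585 bits. More outcomes in a uniform distribution means higher entropy.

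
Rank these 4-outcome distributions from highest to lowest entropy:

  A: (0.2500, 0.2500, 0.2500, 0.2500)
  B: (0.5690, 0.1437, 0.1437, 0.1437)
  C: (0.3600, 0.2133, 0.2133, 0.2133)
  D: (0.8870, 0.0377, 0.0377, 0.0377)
A > C > B > D

Key insight: Entropy is maximized by uniform distributions and minimized by concentrated distributions.

Entropies:
  H(A) = 2.0000 bits
  H(B) = 1.6693 bits
  H(C) = 1.9571 bits
  H(D) = 0.6880 bits

Ranking: A > C > B > D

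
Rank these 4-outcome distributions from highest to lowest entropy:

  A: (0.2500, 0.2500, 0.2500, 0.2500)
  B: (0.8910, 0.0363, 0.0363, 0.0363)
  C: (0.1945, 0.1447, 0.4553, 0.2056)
A > C > B

Key insight: Entropy is maximized by uniform distributions and minimized by concentrated distributions.

- Uniform distributions have maximum entropy log₂(4) = 2.0000 bits
- The more "peaked" or concentrated a distribution, the lower its entropy

Entropies:
  H(A) = 2.0000 bits
  H(B) = 0.6697 bits
  H(C) = 1.8489 bits

Ranking: A > C > B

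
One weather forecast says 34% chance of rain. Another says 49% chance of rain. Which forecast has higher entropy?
49% forecast

Treat each forecast as a Bernoulli distribution. Binary entropy is maximized at p=0.5 and falls off symmetrically toward 0 or 1. The 49% forecast is closer to 50%, so it is more uncertain. H(34%) ≈ 0.925 bits, H(49%) ≈ 1.000 bits.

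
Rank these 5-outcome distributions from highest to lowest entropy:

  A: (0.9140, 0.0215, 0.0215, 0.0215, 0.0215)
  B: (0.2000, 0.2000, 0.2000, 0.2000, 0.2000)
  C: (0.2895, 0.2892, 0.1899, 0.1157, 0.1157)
B > C > A

Key insight: Entropy is maximized by uniform distributions and minimized by concentrated distributions.

- Uniform distributions have maximum entropy log₂(5) = 2.3219 bits
- The more "peaked" or concentrated a distribution, the lower its entropy

Entropies:
  H(A) = 0.5950 bits
  H(B) = 2.3219 bits
  H(C) = 2.2105 bits

Ranking: B > C > A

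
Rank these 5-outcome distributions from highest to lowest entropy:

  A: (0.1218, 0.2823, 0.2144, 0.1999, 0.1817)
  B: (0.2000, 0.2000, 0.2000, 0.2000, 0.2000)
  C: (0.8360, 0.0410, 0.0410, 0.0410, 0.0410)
B > A > C

Key insight: Entropy is maximized by uniform distributions and minimized by concentrated distributions.

- Uniform distributions have maximum entropy log₂(5) = 2.3219 bits
- The more "peaked" or concentrated a distribution, the lower its entropy

Entropies:
  H(A) = 2.2727 bits
  H(B) = 2.3219 bits
  H(C) = 0.9718 bits

Ranking: B > A > C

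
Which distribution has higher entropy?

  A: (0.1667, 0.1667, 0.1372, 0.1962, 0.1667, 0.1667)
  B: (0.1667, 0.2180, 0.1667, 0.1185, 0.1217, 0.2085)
A

Both distributions are close to uniform, making this a harder comparison.

H(A) = 2.5774 bits
H(B) = 2.5467 bits

The distribution closer to uniform has higher entropy.
Answer: A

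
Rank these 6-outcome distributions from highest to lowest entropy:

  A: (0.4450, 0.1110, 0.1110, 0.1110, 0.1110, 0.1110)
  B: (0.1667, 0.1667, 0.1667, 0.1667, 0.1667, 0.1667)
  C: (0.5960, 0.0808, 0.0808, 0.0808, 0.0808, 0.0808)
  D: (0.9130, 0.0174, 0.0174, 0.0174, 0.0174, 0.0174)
B > A > C > D

Key insight: Entropy is maximized by uniform distributions and minimized by concentrated distributions.

Entropies:
  H(A) = 2.2799 bits
  H(B) = 2.5850 bits
  H(C) = 1.9113 bits
  H(D) = 0.6284 bits

Ranking: B > A > C > D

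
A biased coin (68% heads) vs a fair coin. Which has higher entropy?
Fair coin

The fair coin is uniform (p=0.5), maximizing binary entropy at 1 bit. The biased coin has H(0.68) ≈ 0.904 bits — its outcome is more predictable, so its entropy is lower.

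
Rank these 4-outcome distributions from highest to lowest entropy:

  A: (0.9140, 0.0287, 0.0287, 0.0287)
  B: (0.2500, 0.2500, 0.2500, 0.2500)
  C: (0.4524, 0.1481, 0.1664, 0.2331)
B > C > A

Key insight: Entropy is maximized by uniform distributions and minimized by concentrated distributions.

- Uniform distributions have maximum entropy log₂(4) = 2.0000 bits
- The more "peaked" or concentrated a distribution, the lower its entropy

Entropies:
  H(A) = 0.5593 bits
  H(B) = 2.0000 bits
  H(C) = 1.8460 bits

Ranking: B > C > A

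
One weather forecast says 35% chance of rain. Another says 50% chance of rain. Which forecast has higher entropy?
50% forecast

Treat each forecast as a Bernoulli distribution. Binary entropy is maximized at p=0.5 and falls off symmetrically toward 0 or 1. The 50% forecast is closer to 50%, so it is more uncertain. H(35%) ≈ 0.934 bits, H(50%) ≈ 1.000 bits.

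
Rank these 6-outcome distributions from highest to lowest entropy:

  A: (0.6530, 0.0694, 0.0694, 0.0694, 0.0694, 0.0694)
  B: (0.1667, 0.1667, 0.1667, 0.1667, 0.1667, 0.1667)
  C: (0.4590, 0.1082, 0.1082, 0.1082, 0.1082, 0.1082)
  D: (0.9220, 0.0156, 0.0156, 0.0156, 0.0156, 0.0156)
B > C > A > D

Key insight: Entropy is maximized by uniform distributions and minimized by concentrated distributions.

Entropies:
  H(A) = 1.7371 bits
  H(B) = 2.5850 bits
  H(C) = 2.2513 bits
  H(D) = 0.5762 bits

Ranking: B > C > A > D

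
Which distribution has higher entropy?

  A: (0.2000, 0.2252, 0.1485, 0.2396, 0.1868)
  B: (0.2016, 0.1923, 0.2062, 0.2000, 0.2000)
B

Both distributions are close to uniform, making this a harder comparison.

H(A) = 2.3033 bits
H(B) = 2.3216 bits

The distribution closer to uniform has higher entropy.
Answer: B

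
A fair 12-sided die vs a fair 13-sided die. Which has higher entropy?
13-sided die

Both are uniform distributions; for uniform over n outcomes, H = log₂(n). H(12-sided) = log₂(12) = 3.585 bits and H(13-sided) = log₂(13) = 3.700 bits. More outcomes in a uniform distribution means higher entropy.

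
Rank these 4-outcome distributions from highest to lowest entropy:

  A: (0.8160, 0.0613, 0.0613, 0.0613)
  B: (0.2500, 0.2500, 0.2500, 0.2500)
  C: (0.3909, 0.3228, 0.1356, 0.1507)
B > C > A

Key insight: Entropy is maximized by uniform distributions and minimized by concentrated distributions.

- Uniform distributions have maximum entropy log₂(4) = 2.0000 bits
- The more "peaked" or concentrated a distribution, the lower its entropy

Entropies:
  H(A) = 0.9804 bits
  H(B) = 2.0000 bits
  H(C) = 1.8586 bits

Ranking: B > C > A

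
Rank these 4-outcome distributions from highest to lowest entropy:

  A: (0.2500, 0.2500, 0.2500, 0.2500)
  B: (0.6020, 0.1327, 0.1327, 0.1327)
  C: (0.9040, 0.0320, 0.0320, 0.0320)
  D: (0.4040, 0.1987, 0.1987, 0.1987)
A > D > B > C

Key insight: Entropy is maximized by uniform distributions and minimized by concentrated distributions.

Entropies:
  H(A) = 2.0000 bits
  H(B) = 1.6006 bits
  H(C) = 0.6083 bits
  H(D) = 1.9179 bits

Ranking: A > D > B > C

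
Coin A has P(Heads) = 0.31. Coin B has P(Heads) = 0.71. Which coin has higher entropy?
A

For binary distributions, entropy is maximized at p=0.5 and decreases as p moves toward 0 or 1.

H(A) = H(0.31) = 0.8932 bits
H(B) = H(0.71) = 0.8687 bits

Distribution A (p=0.31) is closer to uniform (p=0.5), so it has higher entropy.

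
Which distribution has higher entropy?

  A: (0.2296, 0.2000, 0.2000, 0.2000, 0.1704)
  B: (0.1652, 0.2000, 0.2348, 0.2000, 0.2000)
A

Both distributions are close to uniform, making this a harder comparison.

H(A) = 2.3156 bits
H(B) = 2.3132 bits

The distribution closer to uniform has higher entropy.
Answer: A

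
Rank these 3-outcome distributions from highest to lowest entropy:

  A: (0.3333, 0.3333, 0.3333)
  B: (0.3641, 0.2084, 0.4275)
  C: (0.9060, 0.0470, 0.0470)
A > B > C

Key insight: Entropy is maximized by uniform distributions and minimized by concentrated distributions.

- Uniform distributions have maximum entropy log₂(3) = 1.5850 bits
- The more "peaked" or concentrated a distribution, the lower its entropy

Entropies:
  H(A) = 1.5850 bits
  H(B) = 1.5264 bits
  H(C) = 0.5437 bits

Ranking: A > B > C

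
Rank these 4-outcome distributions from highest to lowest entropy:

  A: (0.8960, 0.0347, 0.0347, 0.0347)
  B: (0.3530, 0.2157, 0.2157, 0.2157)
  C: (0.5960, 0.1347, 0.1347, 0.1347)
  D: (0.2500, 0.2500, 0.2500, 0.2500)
D > B > C > A

Key insight: Entropy is maximized by uniform distributions and minimized by concentrated distributions.

Entropies:
  H(A) = 0.6464 bits
  H(B) = 1.9622 bits
  H(C) = 1.6136 bits
  H(D) = 2.0000 bits

Ranking: D > B > C > A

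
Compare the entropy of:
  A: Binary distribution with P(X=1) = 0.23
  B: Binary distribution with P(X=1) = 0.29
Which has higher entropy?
B

For binary distributions, entropy is maximized at p=0.5 and decreases as p moves toward 0 or 1.

H(A) = H(0.23) = 0.7780 bits
H(B) = H(0.29) = 0.8687 bits

Distribution B (p=0.29) is closer to uniform (p=0.5), so it has higher entropy.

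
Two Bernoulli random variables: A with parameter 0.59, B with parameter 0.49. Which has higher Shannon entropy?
B

For binary distributions, entropy is maximized at p=0.5 and decreases as p moves toward 0 or 1.

H(A) = H(0.59) = 0.9765 bits
H(B) = H(0.49) = 0.9997 bits

Distribution B (p=0.49) is closer to uniform (p=0.5), so it has higher entropy.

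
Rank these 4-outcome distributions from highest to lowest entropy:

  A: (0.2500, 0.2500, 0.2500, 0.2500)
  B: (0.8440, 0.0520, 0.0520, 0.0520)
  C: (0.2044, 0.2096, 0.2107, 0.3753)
A > C > B

Key insight: Entropy is maximized by uniform distributions and minimized by concentrated distributions.

- Uniform distributions have maximum entropy log₂(4) = 2.0000 bits
- The more "peaked" or concentrated a distribution, the lower its entropy

Entropies:
  H(A) = 2.0000 bits
  H(B) = 0.8719 bits
  H(C) = 1.9447 bits

Ranking: A > C > B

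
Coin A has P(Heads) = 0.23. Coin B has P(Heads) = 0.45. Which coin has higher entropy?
B

For binary distributions, entropy is maximized at p=0.5 and decreases as p moves toward 0 or 1.

H(A) = H(0.23) = 0.7780 bits
H(B) = H(0.45) = 0.9928 bits

Distribution B (p=0.45) is closer to uniform (p=0.5), so it has higher entropy.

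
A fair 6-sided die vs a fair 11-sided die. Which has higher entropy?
11-sided die

Both are uniform distributions; for uniform over n outcomes, H = log₂(n). H(6-sided) = log₂(6) = 2.585 bits and H(11-sided) = log₂(11) = 3.459 bits. More outcomes in a uniform distribution means higher entropy.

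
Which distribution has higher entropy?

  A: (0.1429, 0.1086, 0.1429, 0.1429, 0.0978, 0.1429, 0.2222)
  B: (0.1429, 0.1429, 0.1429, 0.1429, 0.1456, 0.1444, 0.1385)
B

Both distributions are close to uniform, making this a harder comparison.

H(A) = 2.7621 bits
H(B) = 2.8072 bits

The distribution closer to uniform has higher entropy.
Answer: B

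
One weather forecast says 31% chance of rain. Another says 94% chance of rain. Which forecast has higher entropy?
31% forecast

Treat each forecast as a Bernoulli distribution. Binary entropy is maximized at p=0.5 and falls off symmetrically toward 0 or 1. The 31% forecast is closer to 50%, so it is more uncertain. H(31%) ≈ 0.893 bits, H(94%) ≈ 0.327 bits.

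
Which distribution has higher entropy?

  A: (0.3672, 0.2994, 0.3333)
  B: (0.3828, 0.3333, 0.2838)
A

Both distributions are close to uniform, making this a harder comparison.

H(A) = 1.5800 bits
H(B) = 1.5743 bits

The distribution closer to uniform has higher entropy.
Answer: A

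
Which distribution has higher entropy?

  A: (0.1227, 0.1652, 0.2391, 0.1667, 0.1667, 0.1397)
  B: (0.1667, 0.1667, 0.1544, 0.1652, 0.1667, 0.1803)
B

Both distributions are close to uniform, making this a harder comparison.

H(A) = 2.5524 bits
H(B) = 2.5835 bits

The distribution closer to uniform has higher entropy.
Answer: B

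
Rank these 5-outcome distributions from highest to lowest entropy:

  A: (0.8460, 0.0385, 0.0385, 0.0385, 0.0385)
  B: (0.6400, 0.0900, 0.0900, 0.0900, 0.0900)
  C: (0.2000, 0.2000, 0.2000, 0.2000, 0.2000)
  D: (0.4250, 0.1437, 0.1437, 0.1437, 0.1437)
C > D > B > A

Key insight: Entropy is maximized by uniform distributions and minimized by concentrated distributions.

Entropies:
  H(A) = 0.9278 bits
  H(B) = 1.6627 bits
  H(C) = 2.3219 bits
  H(D) = 2.1337 bits

Ranking: C > D > B > A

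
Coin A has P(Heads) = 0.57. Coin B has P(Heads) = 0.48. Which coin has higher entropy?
B

For binary distributions, entropy is maximized at p=0.5 and decreases as p moves toward 0 or 1.

H(A) = H(0.57) = 0.9858 bits
H(B) = H(0.48) = 0.9988 bits

Distribution B (p=0.48) is closer to uniform (p=0.5), so it has higher entropy.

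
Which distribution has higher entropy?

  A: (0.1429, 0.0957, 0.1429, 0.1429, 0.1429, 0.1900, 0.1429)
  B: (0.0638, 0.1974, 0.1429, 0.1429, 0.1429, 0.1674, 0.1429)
A

Both distributions are close to uniform, making this a harder comparison.

H(A) = 2.7845 bits
H(B) = 2.7512 bits

The distribution closer to uniform has higher entropy.
Answer: A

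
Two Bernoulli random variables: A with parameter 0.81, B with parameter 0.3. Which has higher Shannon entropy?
B

For binary distributions, entropy is maximized at p=0.5 and decreases as p moves toward 0 or 1.

H(A) = H(0.81) = 0.7015 bits
H(B) = H(0.3) = 0.8813 bits

Distribution B (p=0.3) is closer to uniform (p=0.5), so it has higher entropy.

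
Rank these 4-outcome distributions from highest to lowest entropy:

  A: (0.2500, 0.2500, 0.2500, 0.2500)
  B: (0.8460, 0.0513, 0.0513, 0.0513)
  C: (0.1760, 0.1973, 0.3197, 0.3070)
A > C > B

Key insight: Entropy is maximized by uniform distributions and minimized by concentrated distributions.

- Uniform distributions have maximum entropy log₂(4) = 2.0000 bits
- The more "peaked" or concentrated a distribution, the lower its entropy

Entropies:
  H(A) = 2.0000 bits
  H(B) = 0.8638 bits
  H(C) = 1.9521 bits

Ranking: A > C > B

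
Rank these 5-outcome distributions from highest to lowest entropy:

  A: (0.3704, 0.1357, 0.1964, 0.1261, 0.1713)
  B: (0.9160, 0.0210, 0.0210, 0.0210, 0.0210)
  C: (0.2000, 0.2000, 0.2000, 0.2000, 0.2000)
C > A > B

Key insight: Entropy is maximized by uniform distributions and minimized by concentrated distributions.

- Uniform distributions have maximum entropy log₂(5) = 2.3219 bits
- The more "peaked" or concentrated a distribution, the lower its entropy

Entropies:
  H(A) = 2.1958 bits
  H(B) = 0.5841 bits
  H(C) = 2.3219 bits

Ranking: C > A > B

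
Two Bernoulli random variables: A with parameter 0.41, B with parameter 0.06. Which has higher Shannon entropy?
A

For binary distributions, entropy is maximized at p=0.5 and decreases as p moves toward 0 or 1.

H(A) = H(0.41) = 0.9765 bits
H(B) = H(0.06) = 0.3274 bits

Distribution A (p=0.41) is closer to uniform (p=0.5), so it has higher entropy.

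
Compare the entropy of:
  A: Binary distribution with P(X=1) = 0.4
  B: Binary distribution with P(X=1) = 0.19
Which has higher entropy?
A

For binary distributions, entropy is maximized at p=0.5 and decreases as p moves toward 0 or 1.

H(A) = H(0.4) = 0.9710 bits
H(B) = H(0.19) = 0.7015 bits

Distribution A (p=0.4) is closer to uniform (p=0.5), so it has higher entropy.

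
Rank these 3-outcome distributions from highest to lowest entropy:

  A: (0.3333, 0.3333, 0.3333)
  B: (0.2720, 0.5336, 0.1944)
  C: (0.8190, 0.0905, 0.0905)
A > B > C

Key insight: Entropy is maximized by uniform distributions and minimized by concentrated distributions.

- Uniform distributions have maximum entropy log₂(3) = 1.5850 bits
- The more "peaked" or concentrated a distribution, the lower its entropy

Entropies:
  H(A) = 1.5850 bits
  H(B) = 1.4538 bits
  H(C) = 0.8633 bits

Ranking: A > B > C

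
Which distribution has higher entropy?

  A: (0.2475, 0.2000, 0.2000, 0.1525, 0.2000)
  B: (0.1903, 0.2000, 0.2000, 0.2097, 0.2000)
B

Both distributions are close to uniform, making this a harder comparison.

H(A) = 2.3055 bits
H(B) = 2.3212 bits

The distribution closer to uniform has higher entropy.
Answer: B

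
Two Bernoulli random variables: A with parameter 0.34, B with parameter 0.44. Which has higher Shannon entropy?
B

For binary distributions, entropy is maximized at p=0.5 and decreases as p moves toward 0 or 1.

H(A) = H(0.34) = 0.9248 bits
H(B) = H(0.44) = 0.9896 bits

Distribution B (p=0.44) is closer to uniform (p=0.5), so it has higher entropy.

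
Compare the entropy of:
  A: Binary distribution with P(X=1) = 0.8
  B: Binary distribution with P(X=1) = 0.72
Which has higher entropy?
B

For binary distributions, entropy is maximized at p=0.5 and decreases as p moves toward 0 or 1.

H(A) = H(0.8) = 0.7219 bits
H(B) = H(0.72) = 0.8555 bits

Distribution B (p=0.72) is closer to uniform (p=0.5), so it has higher entropy.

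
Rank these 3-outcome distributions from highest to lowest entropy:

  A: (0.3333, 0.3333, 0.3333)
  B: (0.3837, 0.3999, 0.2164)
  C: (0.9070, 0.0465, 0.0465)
A > B > C

Key insight: Entropy is maximized by uniform distributions and minimized by concentrated distributions.

- Uniform distributions have maximum entropy log₂(3) = 1.5850 bits
- The more "peaked" or concentrated a distribution, the lower its entropy

Entropies:
  H(A) = 1.5850 bits
  H(B) = 1.5369 bits
  H(C) = 0.5394 bits

Ranking: A > B > C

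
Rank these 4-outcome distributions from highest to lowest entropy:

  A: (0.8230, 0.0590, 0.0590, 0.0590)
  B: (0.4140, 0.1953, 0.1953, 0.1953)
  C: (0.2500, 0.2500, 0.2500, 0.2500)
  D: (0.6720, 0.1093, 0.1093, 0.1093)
C > B > D > A

Key insight: Entropy is maximized by uniform distributions and minimized by concentrated distributions.

Entropies:
  H(A) = 0.9540 bits
  H(B) = 1.9073 bits
  H(C) = 2.0000 bits
  H(D) = 1.4327 bits

Ranking: C > B > D > A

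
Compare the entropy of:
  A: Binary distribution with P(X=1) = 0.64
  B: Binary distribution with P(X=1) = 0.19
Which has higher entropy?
A

For binary distributions, entropy is maximized at p=0.5 and decreases as p moves toward 0 or 1.

H(A) = H(0.64) = 0.9427 bits
H(B) = H(0.19) = 0.7015 bits

Distribution A (p=0.64) is closer to uniform (p=0.5), so it has higher entropy.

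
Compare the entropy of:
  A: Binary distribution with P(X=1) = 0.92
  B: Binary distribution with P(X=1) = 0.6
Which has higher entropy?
B

For binary distributions, entropy is maximized at p=0.5 and decreases as p moves toward 0 or 1.

H(A) = H(0.92) = 0.4022 bits
H(B) = H(0.6) = 0.9710 bits

Distribution B (p=0.6) is closer to uniform (p=0.5), so it has higher entropy.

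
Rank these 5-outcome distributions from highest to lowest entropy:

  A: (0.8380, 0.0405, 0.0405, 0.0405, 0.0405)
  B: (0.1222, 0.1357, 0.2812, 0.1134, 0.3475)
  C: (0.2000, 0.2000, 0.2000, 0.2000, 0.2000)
C > B > A

Key insight: Entropy is maximized by uniform distributions and minimized by concentrated distributions.

- Uniform distributions have maximum entropy log₂(5) = 2.3219 bits
- The more "peaked" or concentrated a distribution, the lower its entropy

Entropies:
  H(A) = 0.9631 bits
  H(B) = 2.1624 bits
  H(C) = 2.3219 bits

Ranking: C > B > A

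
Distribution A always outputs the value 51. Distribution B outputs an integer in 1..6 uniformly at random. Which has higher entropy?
B

A is deterministic, so H(A) = 0. B is uniform over 6 outcomes, so H(B) = log₂(6) = 2.585 bits. Any distribution with genuine randomness has higher entropy than a deterministic one.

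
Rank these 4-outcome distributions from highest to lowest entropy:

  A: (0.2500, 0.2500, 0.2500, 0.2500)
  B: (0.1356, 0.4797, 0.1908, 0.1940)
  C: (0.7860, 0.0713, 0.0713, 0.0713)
A > B > C

Key insight: Entropy is maximized by uniform distributions and minimized by concentrated distributions.

- Uniform distributions have maximum entropy log₂(4) = 2.0000 bits
- The more "peaked" or concentrated a distribution, the lower its entropy

Entropies:
  H(A) = 2.0000 bits
  H(B) = 1.8142 bits
  H(C) = 1.0882 bits

Ranking: A > B > C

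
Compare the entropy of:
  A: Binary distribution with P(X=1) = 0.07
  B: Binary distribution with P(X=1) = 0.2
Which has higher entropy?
B

For binary distributions, entropy is maximized at p=0.5 and decreases as p moves toward 0 or 1.

H(A) = H(0.07) = 0.3659 bits
H(B) = H(0.2) = 0.7219 bits

Distribution B (p=0.2) is closer to uniform (p=0.5), so it has higher entropy.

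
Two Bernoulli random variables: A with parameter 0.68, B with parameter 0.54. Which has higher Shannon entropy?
B

For binary distributions, entropy is maximized at p=0.5 and decreases as p moves toward 0 or 1.

H(A) = H(0.68) = 0.9044 bits
H(B) = H(0.54) = 0.9954 bits

Distribution B (p=0.54) is closer to uniform (p=0.5), so it has higher entropy.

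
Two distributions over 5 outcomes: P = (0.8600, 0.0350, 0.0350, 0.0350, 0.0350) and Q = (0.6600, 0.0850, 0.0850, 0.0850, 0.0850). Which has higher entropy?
Q

P is highly concentrated on one outcome (86%), making it nearly deterministic. Q spreads its mass more evenly (max 66%). The more spread-out distribution has higher entropy: H(P) ≈ 0.864 bits, H(Q) ≈ 1.605 bits.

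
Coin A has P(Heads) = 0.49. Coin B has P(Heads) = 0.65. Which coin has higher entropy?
A

For binary distributions, entropy is maximized at p=0.5 and decreases as p moves toward 0 or 1.

H(A) = H(0.49) = 0.9997 bits
H(B) = H(0.65) = 0.9341 bits

Distribution A (p=0.49) is closer to uniform (p=0.5), so it has higher entropy.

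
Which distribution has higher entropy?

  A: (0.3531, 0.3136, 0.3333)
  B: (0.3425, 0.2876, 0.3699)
A

Both distributions are close to uniform, making this a harder comparison.

H(A) = 1.5833 bits
H(B) = 1.5772 bits

The distribution closer to uniform has higher entropy.
Answer: A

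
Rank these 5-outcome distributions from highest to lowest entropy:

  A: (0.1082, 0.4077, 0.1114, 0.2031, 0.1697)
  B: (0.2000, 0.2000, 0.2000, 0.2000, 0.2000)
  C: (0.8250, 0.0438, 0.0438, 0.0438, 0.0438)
B > A > C

Key insight: Entropy is maximized by uniform distributions and minimized by concentrated distributions.

- Uniform distributions have maximum entropy log₂(5) = 2.3219 bits
- The more "peaked" or concentrated a distribution, the lower its entropy

Entropies:
  H(A) = 2.1288 bits
  H(B) = 2.3219 bits
  H(C) = 1.0190 bits

Ranking: B > A > C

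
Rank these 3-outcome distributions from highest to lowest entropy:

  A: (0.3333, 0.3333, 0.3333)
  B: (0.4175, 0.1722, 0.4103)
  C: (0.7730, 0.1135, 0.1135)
A > B > C

Key insight: Entropy is maximized by uniform distributions and minimized by concentrated distributions.

- Uniform distributions have maximum entropy log₂(3) = 1.5850 bits
- The more "peaked" or concentrated a distribution, the lower its entropy

Entropies:
  H(A) = 1.5850 bits
  H(B) = 1.4905 bits
  H(C) = 0.9997 bits

Ranking: A > B > C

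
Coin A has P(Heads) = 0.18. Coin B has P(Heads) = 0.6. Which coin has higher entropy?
B

For binary distributions, entropy is maximized at p=0.5 and decreases as p moves toward 0 or 1.

H(A) = H(0.18) = 0.6801 bits
H(B) = H(0.6) = 0.9710 bits

Distribution B (p=0.6) is closer to uniform (p=0.5), so it has higher entropy.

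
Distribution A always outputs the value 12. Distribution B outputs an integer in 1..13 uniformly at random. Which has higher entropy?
B

A is deterministic, so H(A) = 0. B is uniform over 13 outcomes, so H(B) = log₂(13) = 3.700 bits. Any distribution with genuine randomness has higher entropy than a deterministic one.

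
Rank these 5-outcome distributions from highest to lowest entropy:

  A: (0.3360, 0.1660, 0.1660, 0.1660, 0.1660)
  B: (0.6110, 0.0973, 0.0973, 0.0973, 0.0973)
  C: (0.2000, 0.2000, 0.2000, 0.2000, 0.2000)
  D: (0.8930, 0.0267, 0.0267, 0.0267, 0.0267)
C > A > B > D

Key insight: Entropy is maximized by uniform distributions and minimized by concentrated distributions.

Entropies:
  H(A) = 2.2489 bits
  H(B) = 1.7422 bits
  H(C) = 2.3219 bits
  H(D) = 0.7048 bits

Ranking: C > A > B > D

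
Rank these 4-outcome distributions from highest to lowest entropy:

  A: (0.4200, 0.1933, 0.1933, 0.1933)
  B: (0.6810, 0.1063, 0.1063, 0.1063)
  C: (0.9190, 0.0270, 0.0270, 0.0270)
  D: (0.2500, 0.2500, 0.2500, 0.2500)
D > A > B > C

Key insight: Entropy is maximized by uniform distributions and minimized by concentrated distributions.

Entropies:
  H(A) = 1.9007 bits
  H(B) = 1.4089 bits
  H(C) = 0.5341 bits
  H(D) = 2.0000 bits

Ranking: D > A > B > C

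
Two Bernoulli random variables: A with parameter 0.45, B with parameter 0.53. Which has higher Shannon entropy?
B

For binary distributions, entropy is maximized at p=0.5 and decreases as p moves toward 0 or 1.

H(A) = H(0.45) = 0.9928 bits
H(B) = H(0.53) = 0.9974 bits

Distribution B (p=0.53) is closer to uniform (p=0.5), so it has higher entropy.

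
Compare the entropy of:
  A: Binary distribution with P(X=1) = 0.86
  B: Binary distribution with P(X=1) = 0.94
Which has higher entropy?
A

For binary distributions, entropy is maximized at p=0.5 and decreases as p moves toward 0 or 1.

H(A) = H(0.86) = 0.5842 bits
H(B) = H(0.94) = 0.3274 bits

Distribution A (p=0.86) is closer to uniform (p=0.5), so it has higher entropy.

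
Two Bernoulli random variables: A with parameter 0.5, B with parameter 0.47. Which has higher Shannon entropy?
A

For binary distributions, entropy is maximized at p=0.5 and decreases as p moves toward 0 or 1.

H(A) = H(0.5) = 1.0000 bits
H(B) = H(0.47) = 0.9974 bits

Distribution A (p=0.5) is closer to uniform (p=0.5), so it has higher entropy.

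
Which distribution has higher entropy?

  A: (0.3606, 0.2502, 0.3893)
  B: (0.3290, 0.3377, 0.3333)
B

Both distributions are close to uniform, making this a harder comparison.

H(A) = 1.5606 bits
H(B) = 1.5849 bits

The distribution closer to uniform has higher entropy.
Answer: B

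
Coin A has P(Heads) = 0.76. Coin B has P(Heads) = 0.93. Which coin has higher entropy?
A

For binary distributions, entropy is maximized at p=0.5 and decreases as p moves toward 0 or 1.

H(A) = H(0.76) = 0.7950 bits
H(B) = H(0.93) = 0.3659 bits

Distribution A (p=0.76) is closer to uniform (p=0.5), so it has higher entropy.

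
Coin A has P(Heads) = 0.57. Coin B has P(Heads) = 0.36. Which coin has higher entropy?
A

For binary distributions, entropy is maximized at p=0.5 and decreases as p moves toward 0 or 1.

H(A) = H(0.57) = 0.9858 bits
H(B) = H(0.36) = 0.9427 bits

Distribution A (p=0.57) is closer to uniform (p=0.5), so it has higher entropy.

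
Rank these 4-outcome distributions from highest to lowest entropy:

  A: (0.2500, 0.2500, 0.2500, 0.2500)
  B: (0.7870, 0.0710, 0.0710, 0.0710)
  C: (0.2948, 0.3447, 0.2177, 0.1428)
A > C > B

Key insight: Entropy is maximized by uniform distributions and minimized by concentrated distributions.

- Uniform distributions have maximum entropy log₂(4) = 2.0000 bits
- The more "peaked" or concentrated a distribution, the lower its entropy

Entropies:
  H(A) = 2.0000 bits
  H(B) = 1.0848 bits
  H(C) = 1.9289 bits

Ranking: A > C > B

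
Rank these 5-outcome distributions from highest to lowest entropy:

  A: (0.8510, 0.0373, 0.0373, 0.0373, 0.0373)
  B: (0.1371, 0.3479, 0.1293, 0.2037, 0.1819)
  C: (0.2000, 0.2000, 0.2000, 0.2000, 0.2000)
C > B > A

Key insight: Entropy is maximized by uniform distributions and minimized by concentrated distributions.

- Uniform distributions have maximum entropy log₂(5) = 2.3219 bits
- The more "peaked" or concentrated a distribution, the lower its entropy

Entropies:
  H(A) = 0.9053 bits
  H(B) = 2.2195 bits
  H(C) = 2.3219 bits

Ranking: C > B > A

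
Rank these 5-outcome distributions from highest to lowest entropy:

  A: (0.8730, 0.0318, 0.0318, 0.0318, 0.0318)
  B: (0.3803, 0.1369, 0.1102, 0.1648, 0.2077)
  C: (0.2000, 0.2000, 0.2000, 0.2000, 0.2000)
C > B > A

Key insight: Entropy is maximized by uniform distributions and minimized by concentrated distributions.

- Uniform distributions have maximum entropy log₂(5) = 2.3219 bits
- The more "peaked" or concentrated a distribution, the lower its entropy

Entropies:
  H(A) = 0.8032 bits
  H(B) = 2.1735 bits
  H(C) = 2.3219 bits

Ranking: C > B > A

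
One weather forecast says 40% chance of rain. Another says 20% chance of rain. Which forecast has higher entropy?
40% forecast

Treat each forecast as a Bernoulli distribution. Binary entropy is maximized at p=0.5 and falls off symmetrically toward 0 or 1. The 40% forecast is closer to 50%, so it is more uncertain. H(40%) ≈ 0.971 bits, H(20%) ≈ 0.722 bits.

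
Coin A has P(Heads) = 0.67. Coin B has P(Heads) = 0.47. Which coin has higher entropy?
B

For binary distributions, entropy is maximized at p=0.5 and decreases as p moves toward 0 or 1.

H(A) = H(0.67) = 0.9149 bits
H(B) = H(0.47) = 0.9974 bits

Distribution B (p=0.47) is closer to uniform (p=0.5), so it has higher entropy.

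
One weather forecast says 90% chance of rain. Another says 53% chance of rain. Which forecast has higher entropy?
53% forecast

Treat each forecast as a Bernoulli distribution. Binary entropy is maximized at p=0.5 and falls off symmetrically toward 0 or 1. The 53% forecast is closer to 50%, so it is more uncertain. H(90%) ≈ 0.469 bits, H(53%) ≈ 0.997 bits.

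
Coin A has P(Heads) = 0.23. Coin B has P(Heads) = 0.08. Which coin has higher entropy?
A

For binary distributions, entropy is maximized at p=0.5 and decreases as p moves toward 0 or 1.

H(A) = H(0.23) = 0.7780 bits
H(B) = H(0.08) = 0.4022 bits

Distribution A (p=0.23) is closer to uniform (p=0.5), so it has higher entropy.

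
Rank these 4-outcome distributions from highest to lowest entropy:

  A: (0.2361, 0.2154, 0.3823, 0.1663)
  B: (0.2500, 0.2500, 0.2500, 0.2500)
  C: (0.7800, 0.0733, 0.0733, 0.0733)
B > A > C

Key insight: Entropy is maximized by uniform distributions and minimized by concentrated distributions.

- Uniform distributions have maximum entropy log₂(4) = 2.0000 bits
- The more "peaked" or concentrated a distribution, the lower its entropy

Entropies:
  H(A) = 1.9294 bits
  H(B) = 2.0000 bits
  H(C) = 1.1089 bits

Ranking: B > A > C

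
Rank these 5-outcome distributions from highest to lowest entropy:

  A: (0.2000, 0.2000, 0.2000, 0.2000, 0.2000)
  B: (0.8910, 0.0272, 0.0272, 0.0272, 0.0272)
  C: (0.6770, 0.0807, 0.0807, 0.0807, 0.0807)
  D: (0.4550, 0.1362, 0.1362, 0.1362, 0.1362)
A > D > C > B

Key insight: Entropy is maximized by uniform distributions and minimized by concentrated distributions.

Entropies:
  H(A) = 2.3219 bits
  H(B) = 0.7149 bits
  H(C) = 1.5536 bits
  H(D) = 2.0841 bits

Ranking: A > D > C > B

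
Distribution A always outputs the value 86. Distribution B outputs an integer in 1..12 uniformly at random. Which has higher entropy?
B

A is deterministic, so H(A) = 0. B is uniform over 12 outcomes, so H(B) = log₂(12) = 3.585 bits. Any distribution with genuine randomness has higher entropy than a deterministic one.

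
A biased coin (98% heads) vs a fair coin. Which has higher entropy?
Fair coin

The fair coin is uniform (p=0.5), maximizing binary entropy at 1 bit. The biased coin has H(0.98) ≈ 0.141 bits — its outcome is more predictable, so its entropy is lower.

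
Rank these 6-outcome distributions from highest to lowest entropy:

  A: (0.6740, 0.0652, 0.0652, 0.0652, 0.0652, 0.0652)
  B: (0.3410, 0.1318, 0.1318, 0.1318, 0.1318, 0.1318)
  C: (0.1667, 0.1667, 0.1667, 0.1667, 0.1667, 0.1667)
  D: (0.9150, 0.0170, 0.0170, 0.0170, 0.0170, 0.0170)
C > B > A > D

Key insight: Entropy is maximized by uniform distributions and minimized by concentrated distributions.

Entropies:
  H(A) = 1.6677 bits
  H(B) = 2.4559 bits
  H(C) = 2.5850 bits
  H(D) = 0.6169 bits

Ranking: C > B > A > D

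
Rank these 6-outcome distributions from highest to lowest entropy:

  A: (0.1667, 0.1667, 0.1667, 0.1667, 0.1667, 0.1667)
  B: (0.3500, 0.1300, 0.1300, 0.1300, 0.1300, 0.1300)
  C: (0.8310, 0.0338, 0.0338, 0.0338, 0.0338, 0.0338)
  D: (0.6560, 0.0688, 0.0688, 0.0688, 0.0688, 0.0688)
A > B > D > C

Key insight: Entropy is maximized by uniform distributions and minimized by concentrated distributions.

Entropies:
  H(A) = 2.5850 bits
  H(B) = 2.4433 bits
  H(C) = 1.0478 bits
  H(D) = 1.7273 bits

Ranking: A > B > D > C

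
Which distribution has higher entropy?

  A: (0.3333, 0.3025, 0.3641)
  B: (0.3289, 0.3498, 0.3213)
B

Both distributions are close to uniform, making this a harder comparison.

H(A) = 1.5808 bits
H(B) = 1.5840 bits

The distribution closer to uniform has higher entropy.
Answer: B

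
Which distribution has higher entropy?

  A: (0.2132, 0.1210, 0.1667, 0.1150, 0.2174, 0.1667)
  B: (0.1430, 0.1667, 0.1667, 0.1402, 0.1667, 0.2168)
B

Both distributions are close to uniform, making this a harder comparison.

H(A) = 2.5433 bits
H(B) = 2.5693 bits

The distribution closer to uniform has higher entropy.
Answer: B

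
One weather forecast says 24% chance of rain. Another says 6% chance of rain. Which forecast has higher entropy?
24% forecast

Treat each forecast as a Bernoulli distribution. Binary entropy is maximized at p=0.5 and falls off symmetrically toward 0 or 1. The 24% forecast is closer to 50%, so it is more uncertain. H(24%) ≈ 0.795 bits, H(6%) ≈ 0.327 bits.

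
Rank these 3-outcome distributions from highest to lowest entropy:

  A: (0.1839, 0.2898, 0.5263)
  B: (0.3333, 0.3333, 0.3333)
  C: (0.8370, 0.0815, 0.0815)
B > A > C

Key insight: Entropy is maximized by uniform distributions and minimized by concentrated distributions.

- Uniform distributions have maximum entropy log₂(3) = 1.5850 bits
- The more "peaked" or concentrated a distribution, the lower its entropy

Entropies:
  H(A) = 1.4545 bits
  H(B) = 1.5850 bits
  H(C) = 0.8044 bits

Ranking: B > A > C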